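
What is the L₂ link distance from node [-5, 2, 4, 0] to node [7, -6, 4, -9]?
17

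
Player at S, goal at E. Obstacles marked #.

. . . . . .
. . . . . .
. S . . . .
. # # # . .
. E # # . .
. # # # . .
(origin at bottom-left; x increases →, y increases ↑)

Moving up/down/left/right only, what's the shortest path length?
4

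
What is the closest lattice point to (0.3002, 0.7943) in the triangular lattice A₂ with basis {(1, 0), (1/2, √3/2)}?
(0.5, 0.866)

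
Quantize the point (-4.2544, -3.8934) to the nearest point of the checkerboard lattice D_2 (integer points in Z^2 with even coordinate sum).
(-4, -4)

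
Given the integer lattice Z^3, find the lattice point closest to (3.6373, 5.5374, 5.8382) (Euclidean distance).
(4, 6, 6)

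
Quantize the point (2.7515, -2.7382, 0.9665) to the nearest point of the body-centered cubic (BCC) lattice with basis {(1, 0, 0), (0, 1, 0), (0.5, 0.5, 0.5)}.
(3, -3, 1)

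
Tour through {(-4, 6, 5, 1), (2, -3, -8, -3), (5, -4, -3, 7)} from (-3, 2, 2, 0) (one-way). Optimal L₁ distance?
60
(one optimal route: (-3, 2, 2, 0) → (-4, 6, 5, 1) → (2, -3, -8, -3) → (5, -4, -3, 7))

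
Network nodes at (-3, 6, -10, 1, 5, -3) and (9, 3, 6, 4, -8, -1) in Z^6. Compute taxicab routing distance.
49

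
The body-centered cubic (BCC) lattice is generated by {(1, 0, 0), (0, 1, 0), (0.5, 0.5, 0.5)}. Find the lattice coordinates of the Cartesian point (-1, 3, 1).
-2b₁ + 2b₂ + 2b₃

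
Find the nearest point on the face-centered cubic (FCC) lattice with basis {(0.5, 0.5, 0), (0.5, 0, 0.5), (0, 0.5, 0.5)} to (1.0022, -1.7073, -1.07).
(1, -2, -1)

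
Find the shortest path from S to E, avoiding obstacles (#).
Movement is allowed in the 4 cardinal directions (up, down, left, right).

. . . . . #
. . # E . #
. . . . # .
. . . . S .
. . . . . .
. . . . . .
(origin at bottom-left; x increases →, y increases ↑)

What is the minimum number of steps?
3
(one shortest path: (4, 2) → (3, 2) → (3, 3) → (3, 4))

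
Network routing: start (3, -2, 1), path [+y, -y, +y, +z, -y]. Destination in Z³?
(3, -2, 2)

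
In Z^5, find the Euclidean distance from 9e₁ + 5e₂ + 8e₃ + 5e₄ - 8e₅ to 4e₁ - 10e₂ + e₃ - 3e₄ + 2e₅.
21.5174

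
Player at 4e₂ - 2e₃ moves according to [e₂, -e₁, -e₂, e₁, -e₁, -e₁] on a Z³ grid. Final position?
(-2, 4, -2)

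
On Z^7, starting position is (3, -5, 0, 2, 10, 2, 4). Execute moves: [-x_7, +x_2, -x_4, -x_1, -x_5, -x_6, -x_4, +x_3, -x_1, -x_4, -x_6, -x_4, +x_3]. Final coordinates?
(1, -4, 2, -2, 9, 0, 3)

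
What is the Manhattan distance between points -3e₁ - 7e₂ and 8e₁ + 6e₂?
24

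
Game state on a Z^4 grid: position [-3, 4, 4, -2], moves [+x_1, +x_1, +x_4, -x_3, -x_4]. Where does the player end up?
(-1, 4, 3, -2)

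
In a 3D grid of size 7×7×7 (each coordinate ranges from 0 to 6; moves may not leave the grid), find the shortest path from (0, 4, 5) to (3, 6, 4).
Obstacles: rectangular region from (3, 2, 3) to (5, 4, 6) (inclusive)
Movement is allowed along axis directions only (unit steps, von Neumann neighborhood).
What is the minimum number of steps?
6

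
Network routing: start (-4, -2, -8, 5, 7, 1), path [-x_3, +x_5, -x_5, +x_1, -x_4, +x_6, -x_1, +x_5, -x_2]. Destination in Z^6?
(-4, -3, -9, 4, 8, 2)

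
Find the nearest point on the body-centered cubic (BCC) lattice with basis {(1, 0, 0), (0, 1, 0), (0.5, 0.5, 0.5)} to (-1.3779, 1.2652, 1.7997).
(-1.5, 1.5, 1.5)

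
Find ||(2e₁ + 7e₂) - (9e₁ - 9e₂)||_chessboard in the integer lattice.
16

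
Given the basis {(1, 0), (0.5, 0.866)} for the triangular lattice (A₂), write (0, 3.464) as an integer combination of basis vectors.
-2b₁ + 4b₂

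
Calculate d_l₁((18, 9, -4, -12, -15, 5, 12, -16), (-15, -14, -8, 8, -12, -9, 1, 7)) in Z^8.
131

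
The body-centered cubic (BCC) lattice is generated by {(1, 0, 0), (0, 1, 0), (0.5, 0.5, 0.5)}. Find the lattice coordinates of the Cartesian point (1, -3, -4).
5b₁ + b₂ - 8b₃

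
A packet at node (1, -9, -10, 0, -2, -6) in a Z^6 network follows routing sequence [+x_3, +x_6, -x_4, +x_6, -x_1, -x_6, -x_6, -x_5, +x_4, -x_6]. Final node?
(0, -9, -9, 0, -3, -7)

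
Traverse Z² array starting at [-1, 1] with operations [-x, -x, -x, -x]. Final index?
(-5, 1)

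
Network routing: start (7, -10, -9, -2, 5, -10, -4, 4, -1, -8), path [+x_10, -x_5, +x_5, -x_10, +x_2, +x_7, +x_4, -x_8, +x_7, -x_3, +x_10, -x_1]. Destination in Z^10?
(6, -9, -10, -1, 5, -10, -2, 3, -1, -7)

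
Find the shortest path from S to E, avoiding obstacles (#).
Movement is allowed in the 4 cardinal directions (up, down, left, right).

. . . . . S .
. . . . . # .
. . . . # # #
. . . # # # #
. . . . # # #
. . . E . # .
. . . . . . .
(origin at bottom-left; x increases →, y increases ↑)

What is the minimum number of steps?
9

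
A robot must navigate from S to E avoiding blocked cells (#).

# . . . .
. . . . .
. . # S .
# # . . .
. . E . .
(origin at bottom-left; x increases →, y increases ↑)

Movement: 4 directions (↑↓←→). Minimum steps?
3
(one shortest path: (3, 2) → (3, 1) → (2, 1) → (2, 0))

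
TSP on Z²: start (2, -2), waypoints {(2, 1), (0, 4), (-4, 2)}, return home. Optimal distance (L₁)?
24
(one optimal route: (2, -2) → (2, 1) → (0, 4) → (-4, 2) → (2, -2))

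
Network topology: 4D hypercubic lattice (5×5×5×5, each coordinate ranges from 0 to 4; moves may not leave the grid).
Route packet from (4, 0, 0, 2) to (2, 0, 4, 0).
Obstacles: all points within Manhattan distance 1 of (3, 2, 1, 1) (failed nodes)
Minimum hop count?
8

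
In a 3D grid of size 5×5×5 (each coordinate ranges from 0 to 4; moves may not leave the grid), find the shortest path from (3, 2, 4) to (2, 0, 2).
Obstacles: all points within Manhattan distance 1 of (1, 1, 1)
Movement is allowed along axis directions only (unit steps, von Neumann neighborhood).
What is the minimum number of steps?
5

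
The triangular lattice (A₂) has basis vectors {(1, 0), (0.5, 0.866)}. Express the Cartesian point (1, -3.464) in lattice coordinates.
3b₁ - 4b₂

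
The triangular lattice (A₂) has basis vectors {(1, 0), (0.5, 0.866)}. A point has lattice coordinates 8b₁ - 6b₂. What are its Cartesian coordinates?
(5, -5.196)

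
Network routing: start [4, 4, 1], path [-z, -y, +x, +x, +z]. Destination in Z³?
(6, 3, 1)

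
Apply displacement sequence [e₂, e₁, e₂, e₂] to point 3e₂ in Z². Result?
(1, 6)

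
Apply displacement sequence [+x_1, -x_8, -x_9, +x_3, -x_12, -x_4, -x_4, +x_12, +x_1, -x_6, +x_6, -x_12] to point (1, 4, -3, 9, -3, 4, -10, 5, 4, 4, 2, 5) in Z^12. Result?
(3, 4, -2, 7, -3, 4, -10, 4, 3, 4, 2, 4)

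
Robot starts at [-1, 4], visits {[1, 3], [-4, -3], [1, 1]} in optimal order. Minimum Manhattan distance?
14
(one optimal route: (-1, 4) → (1, 3) → (1, 1) → (-4, -3))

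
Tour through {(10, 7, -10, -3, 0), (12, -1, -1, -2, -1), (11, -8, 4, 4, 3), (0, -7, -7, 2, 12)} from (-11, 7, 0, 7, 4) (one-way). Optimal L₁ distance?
123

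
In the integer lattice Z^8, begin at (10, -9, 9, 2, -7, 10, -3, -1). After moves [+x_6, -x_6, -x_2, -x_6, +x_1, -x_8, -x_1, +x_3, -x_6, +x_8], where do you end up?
(10, -10, 10, 2, -7, 8, -3, -1)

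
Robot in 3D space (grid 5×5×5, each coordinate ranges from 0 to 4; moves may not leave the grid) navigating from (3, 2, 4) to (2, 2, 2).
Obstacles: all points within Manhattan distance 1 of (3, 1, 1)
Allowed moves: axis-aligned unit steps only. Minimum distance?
3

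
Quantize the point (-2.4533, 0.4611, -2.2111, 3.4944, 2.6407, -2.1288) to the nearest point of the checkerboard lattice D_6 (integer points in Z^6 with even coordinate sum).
(-2, 0, -2, 3, 3, -2)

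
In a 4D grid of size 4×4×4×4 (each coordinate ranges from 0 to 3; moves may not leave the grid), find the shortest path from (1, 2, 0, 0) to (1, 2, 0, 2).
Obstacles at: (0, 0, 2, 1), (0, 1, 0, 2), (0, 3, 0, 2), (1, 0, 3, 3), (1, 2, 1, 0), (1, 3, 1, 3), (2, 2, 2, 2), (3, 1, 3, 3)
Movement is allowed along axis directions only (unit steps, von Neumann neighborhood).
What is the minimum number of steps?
2
(one shortest path: (1, 2, 0, 0) → (1, 2, 0, 1) → (1, 2, 0, 2))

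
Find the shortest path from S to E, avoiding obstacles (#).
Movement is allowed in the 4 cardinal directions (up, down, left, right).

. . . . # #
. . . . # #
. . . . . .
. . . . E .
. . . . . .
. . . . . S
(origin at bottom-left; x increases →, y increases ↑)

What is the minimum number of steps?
3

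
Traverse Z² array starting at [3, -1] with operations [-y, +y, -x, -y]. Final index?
(2, -2)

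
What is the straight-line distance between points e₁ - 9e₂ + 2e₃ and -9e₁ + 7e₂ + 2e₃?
18.868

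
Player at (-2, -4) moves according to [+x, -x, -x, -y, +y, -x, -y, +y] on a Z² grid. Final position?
(-4, -4)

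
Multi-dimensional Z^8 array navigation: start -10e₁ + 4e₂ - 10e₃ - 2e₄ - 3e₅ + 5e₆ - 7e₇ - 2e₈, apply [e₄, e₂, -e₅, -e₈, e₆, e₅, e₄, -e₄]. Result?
(-10, 5, -10, -1, -3, 6, -7, -3)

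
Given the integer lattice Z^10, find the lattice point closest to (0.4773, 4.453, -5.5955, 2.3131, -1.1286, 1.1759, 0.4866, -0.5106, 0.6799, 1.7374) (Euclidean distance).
(0, 4, -6, 2, -1, 1, 0, -1, 1, 2)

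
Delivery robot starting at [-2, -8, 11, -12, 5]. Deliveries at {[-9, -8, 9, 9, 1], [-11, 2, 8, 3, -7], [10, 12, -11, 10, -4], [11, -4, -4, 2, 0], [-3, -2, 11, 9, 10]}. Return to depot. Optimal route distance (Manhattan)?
230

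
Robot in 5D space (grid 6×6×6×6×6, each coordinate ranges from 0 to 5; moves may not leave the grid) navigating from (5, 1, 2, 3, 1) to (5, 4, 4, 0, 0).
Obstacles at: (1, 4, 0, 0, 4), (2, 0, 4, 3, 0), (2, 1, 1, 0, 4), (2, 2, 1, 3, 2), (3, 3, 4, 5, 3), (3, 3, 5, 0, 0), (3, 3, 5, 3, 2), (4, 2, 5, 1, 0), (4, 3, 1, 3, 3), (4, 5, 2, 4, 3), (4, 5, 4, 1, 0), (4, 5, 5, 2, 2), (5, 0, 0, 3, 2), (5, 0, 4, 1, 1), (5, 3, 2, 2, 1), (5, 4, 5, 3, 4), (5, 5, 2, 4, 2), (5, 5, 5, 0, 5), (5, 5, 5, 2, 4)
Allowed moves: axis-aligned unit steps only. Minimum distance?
9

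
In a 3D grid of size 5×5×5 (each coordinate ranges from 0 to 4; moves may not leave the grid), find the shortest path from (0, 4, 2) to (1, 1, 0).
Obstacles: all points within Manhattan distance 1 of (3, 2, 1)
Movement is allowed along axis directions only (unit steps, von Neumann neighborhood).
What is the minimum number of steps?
6
(one shortest path: (0, 4, 2) → (1, 4, 2) → (1, 3, 2) → (1, 2, 2) → (1, 1, 2) → (1, 1, 1) → (1, 1, 0))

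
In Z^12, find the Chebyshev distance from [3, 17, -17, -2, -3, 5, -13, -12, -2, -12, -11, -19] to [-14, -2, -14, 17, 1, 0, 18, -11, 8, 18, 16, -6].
31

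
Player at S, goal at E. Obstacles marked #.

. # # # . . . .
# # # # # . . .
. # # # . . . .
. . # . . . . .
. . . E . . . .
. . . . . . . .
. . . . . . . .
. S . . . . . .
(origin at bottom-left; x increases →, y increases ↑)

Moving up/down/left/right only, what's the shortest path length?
5
(one shortest path: (1, 0) → (2, 0) → (3, 0) → (3, 1) → (3, 2) → (3, 3))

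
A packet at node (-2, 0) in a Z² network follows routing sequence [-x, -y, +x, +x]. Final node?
(-1, -1)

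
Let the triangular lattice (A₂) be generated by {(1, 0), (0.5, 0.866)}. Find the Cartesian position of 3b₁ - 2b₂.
(2, -1.732)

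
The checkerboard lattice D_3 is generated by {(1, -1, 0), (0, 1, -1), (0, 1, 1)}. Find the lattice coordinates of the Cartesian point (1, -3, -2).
b₁ - 2b₃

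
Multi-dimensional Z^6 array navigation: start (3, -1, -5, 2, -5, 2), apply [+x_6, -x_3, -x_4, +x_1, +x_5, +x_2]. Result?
(4, 0, -6, 1, -4, 3)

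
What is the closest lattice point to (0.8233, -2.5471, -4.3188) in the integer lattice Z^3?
(1, -3, -4)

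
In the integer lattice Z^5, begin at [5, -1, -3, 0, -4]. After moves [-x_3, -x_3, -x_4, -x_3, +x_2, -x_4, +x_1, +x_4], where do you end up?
(6, 0, -6, -1, -4)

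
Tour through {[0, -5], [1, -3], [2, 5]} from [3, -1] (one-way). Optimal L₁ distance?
19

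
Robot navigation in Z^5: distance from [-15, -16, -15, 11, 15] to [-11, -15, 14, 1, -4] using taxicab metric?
63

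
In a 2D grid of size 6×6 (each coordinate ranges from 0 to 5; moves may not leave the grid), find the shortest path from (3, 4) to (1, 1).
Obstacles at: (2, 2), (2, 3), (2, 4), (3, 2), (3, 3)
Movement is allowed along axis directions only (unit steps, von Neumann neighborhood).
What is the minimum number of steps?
7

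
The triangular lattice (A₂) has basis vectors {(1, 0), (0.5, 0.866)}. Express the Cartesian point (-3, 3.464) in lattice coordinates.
-5b₁ + 4b₂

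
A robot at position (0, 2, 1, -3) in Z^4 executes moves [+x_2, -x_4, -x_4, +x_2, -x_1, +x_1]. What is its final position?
(0, 4, 1, -5)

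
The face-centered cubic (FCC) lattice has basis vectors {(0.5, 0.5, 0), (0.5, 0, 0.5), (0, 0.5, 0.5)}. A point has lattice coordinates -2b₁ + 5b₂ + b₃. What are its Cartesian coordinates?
(1.5, -0.5, 3)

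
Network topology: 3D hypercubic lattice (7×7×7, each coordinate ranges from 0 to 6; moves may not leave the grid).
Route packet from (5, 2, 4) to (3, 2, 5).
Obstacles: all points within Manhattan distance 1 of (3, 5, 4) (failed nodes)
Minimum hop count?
3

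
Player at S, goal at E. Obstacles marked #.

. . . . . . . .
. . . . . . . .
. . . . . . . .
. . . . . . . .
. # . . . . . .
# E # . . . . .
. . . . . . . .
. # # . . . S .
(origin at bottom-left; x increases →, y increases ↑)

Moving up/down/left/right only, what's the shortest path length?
7
(one shortest path: (6, 0) → (5, 0) → (4, 0) → (3, 0) → (3, 1) → (2, 1) → (1, 1) → (1, 2))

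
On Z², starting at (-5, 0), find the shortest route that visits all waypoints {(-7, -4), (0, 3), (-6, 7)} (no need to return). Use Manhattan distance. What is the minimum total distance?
28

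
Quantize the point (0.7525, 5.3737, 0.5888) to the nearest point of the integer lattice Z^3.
(1, 5, 1)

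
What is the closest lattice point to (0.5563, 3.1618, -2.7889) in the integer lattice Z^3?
(1, 3, -3)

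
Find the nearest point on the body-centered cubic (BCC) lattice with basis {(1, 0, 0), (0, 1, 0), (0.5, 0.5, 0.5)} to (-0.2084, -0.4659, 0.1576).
(-0.5, -0.5, 0.5)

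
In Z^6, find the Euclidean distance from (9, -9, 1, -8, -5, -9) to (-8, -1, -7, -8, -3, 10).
27.9643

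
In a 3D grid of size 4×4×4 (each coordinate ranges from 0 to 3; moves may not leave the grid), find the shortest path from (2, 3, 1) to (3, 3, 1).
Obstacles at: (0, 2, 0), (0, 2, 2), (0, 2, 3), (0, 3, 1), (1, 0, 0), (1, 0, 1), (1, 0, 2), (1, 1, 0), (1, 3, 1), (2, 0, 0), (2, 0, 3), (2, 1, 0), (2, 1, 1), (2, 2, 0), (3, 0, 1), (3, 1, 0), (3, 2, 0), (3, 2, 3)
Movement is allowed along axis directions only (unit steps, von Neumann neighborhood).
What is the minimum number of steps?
1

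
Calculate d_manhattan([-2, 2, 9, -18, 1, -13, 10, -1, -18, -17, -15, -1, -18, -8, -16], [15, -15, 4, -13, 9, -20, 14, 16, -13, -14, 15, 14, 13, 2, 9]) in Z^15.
199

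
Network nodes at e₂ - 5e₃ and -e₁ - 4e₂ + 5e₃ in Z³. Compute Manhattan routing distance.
16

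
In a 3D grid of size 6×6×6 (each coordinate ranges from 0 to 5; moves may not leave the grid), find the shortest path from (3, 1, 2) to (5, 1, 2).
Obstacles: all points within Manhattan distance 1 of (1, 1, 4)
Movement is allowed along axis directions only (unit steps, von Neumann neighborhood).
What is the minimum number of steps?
2
(one shortest path: (3, 1, 2) → (4, 1, 2) → (5, 1, 2))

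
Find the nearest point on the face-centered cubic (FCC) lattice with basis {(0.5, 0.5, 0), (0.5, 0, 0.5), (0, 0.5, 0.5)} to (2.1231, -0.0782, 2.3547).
(2, 0, 2)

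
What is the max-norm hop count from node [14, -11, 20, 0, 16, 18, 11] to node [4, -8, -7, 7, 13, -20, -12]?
38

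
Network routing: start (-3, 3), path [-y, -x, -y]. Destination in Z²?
(-4, 1)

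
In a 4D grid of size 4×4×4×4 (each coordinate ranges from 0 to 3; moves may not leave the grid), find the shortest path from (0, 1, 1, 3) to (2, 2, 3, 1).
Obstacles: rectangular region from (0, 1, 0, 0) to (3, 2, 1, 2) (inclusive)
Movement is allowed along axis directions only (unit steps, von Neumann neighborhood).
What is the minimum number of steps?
7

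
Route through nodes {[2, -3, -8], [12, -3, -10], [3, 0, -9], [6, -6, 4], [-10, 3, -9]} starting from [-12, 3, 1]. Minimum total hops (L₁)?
68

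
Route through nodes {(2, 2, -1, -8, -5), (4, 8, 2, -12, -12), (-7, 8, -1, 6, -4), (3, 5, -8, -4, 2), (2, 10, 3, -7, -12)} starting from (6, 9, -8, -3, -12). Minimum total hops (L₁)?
110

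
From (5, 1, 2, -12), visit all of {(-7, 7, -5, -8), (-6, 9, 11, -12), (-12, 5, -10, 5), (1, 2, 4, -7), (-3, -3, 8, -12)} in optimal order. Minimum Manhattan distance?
96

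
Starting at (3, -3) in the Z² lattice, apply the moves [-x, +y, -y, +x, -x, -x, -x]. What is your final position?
(0, -3)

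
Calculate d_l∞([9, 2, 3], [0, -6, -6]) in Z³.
9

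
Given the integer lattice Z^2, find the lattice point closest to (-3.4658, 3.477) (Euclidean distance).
(-3, 3)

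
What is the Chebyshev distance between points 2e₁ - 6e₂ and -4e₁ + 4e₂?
10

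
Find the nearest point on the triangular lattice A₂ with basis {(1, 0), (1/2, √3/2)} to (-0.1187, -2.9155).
(-0.5, -2.598)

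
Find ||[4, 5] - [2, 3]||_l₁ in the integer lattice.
4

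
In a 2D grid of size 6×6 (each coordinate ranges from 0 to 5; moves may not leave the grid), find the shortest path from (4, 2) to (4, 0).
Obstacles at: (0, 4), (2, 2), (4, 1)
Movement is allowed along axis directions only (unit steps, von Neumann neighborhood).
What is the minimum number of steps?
4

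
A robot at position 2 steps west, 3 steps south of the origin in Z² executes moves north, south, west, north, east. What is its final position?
(-2, -2)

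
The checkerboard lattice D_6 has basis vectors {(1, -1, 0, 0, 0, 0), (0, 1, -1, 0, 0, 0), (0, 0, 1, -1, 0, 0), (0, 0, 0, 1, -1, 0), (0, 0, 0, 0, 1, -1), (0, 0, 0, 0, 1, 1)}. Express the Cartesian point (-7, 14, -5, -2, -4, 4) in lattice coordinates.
-7b₁ + 7b₂ + 2b₃ - 4b₅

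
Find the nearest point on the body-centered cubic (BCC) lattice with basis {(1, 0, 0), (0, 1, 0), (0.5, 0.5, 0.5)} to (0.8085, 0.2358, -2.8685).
(1, 0, -3)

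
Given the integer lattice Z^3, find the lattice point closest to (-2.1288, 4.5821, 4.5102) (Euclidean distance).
(-2, 5, 5)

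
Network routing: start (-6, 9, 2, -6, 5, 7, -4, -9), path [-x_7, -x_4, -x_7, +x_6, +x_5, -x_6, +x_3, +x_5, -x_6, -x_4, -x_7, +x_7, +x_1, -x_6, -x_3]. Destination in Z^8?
(-5, 9, 2, -8, 7, 5, -6, -9)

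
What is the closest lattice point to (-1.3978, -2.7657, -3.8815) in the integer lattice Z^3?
(-1, -3, -4)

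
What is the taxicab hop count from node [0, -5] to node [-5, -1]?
9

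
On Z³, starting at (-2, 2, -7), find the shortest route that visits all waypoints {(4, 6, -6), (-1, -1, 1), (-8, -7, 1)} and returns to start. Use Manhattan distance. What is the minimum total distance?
66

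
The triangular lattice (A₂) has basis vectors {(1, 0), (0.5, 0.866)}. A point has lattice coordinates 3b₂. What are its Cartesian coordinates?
(1.5, 2.598)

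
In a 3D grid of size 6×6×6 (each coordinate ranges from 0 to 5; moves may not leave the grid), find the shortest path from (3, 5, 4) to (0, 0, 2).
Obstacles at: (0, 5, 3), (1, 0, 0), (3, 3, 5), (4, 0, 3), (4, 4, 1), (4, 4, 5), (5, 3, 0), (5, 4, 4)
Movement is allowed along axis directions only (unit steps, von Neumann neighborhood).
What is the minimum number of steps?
10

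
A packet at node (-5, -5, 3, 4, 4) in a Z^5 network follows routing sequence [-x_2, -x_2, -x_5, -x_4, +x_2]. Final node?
(-5, -6, 3, 3, 3)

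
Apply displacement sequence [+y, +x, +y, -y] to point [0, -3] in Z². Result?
(1, -2)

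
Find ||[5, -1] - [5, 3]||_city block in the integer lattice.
4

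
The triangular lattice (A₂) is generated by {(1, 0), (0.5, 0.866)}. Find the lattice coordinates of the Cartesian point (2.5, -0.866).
3b₁ - b₂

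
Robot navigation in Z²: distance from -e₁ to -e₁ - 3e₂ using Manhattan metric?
3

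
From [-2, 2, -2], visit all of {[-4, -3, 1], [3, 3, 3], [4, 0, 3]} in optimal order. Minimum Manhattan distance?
27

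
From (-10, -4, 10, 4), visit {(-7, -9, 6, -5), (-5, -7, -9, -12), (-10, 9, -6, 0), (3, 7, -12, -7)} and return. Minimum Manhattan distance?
138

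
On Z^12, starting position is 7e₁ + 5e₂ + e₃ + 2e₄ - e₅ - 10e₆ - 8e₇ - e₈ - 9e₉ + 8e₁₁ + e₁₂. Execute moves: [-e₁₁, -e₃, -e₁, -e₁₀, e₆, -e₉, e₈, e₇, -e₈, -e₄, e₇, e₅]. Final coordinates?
(6, 5, 0, 1, 0, -9, -6, -1, -10, -1, 7, 1)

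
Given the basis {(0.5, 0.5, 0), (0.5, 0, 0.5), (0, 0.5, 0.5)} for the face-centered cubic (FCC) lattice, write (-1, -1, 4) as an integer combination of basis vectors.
-6b₁ + 4b₂ + 4b₃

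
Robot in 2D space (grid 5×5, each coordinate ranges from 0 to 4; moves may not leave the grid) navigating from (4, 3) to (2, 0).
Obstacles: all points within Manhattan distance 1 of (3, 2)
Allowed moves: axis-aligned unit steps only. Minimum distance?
9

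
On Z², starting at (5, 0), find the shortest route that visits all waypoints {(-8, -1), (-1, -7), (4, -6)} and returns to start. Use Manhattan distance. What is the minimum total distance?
40
(one optimal route: (5, 0) → (-8, -1) → (-1, -7) → (4, -6) → (5, 0))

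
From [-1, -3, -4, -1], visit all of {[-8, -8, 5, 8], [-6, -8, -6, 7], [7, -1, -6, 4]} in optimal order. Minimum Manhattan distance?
54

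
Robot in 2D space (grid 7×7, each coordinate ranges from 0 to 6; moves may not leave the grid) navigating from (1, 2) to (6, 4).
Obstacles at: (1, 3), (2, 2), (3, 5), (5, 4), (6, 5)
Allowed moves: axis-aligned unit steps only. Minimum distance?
9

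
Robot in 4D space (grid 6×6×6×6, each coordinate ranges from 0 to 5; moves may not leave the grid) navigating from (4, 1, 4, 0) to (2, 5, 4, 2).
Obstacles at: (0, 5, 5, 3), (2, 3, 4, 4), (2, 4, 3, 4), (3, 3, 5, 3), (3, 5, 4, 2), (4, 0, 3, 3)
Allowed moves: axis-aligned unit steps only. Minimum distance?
8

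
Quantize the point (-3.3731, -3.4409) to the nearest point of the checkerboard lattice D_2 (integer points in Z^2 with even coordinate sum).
(-3, -3)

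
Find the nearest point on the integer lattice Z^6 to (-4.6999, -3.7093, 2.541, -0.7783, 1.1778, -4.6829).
(-5, -4, 3, -1, 1, -5)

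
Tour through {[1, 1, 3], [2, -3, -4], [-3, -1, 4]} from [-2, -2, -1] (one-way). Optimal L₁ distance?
26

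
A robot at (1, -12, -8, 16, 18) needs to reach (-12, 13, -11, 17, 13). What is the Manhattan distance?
47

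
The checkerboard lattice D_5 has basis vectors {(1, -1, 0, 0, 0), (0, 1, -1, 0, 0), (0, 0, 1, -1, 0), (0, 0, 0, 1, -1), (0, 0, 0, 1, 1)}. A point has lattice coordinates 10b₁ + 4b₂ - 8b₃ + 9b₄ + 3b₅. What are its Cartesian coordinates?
(10, -6, -12, 20, -6)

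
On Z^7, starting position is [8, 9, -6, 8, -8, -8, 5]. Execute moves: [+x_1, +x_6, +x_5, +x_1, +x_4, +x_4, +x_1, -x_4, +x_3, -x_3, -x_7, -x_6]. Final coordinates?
(11, 9, -6, 9, -7, -8, 4)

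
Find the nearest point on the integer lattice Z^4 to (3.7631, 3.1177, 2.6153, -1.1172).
(4, 3, 3, -1)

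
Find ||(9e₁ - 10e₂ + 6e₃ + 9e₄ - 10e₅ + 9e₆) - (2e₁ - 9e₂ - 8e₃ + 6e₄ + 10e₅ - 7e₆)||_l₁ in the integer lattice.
61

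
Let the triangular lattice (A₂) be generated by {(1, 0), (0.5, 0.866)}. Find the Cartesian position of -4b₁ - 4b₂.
(-6, -3.464)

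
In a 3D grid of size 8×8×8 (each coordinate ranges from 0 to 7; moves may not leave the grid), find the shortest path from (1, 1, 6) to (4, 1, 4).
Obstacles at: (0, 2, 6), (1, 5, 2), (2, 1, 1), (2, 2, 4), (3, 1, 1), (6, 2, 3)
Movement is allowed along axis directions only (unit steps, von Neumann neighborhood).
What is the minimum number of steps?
5
(one shortest path: (1, 1, 6) → (2, 1, 6) → (3, 1, 6) → (4, 1, 6) → (4, 1, 5) → (4, 1, 4))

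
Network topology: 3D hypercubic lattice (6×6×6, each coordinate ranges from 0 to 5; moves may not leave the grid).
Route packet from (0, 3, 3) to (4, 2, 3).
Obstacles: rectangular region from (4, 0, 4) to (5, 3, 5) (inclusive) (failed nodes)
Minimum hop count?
5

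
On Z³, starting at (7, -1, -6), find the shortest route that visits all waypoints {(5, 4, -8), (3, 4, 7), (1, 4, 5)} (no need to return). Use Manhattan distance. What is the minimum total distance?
30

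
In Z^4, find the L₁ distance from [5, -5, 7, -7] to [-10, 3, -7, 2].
46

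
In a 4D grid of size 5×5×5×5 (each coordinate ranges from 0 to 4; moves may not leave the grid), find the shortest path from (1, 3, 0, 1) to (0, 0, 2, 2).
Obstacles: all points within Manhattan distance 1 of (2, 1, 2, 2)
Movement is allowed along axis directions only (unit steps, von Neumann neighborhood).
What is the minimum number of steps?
7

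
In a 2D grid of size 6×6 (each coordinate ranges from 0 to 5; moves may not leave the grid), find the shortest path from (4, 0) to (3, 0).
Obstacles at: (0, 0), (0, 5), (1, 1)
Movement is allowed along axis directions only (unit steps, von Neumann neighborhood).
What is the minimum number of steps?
1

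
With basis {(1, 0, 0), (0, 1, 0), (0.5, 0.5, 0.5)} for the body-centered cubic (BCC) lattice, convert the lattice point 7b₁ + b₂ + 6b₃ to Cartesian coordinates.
(10, 4, 3)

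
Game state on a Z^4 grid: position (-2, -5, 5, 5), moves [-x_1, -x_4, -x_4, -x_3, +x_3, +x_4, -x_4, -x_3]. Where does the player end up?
(-3, -5, 4, 3)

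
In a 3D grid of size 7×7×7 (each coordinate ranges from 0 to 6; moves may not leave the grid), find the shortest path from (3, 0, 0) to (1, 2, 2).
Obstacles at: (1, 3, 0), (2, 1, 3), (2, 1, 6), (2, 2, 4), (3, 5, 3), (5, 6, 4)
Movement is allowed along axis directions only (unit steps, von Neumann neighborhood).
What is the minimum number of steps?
6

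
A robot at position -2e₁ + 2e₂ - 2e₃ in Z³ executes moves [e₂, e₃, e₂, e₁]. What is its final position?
(-1, 4, -1)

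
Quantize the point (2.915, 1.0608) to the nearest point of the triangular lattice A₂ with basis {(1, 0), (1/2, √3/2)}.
(2.5, 0.866)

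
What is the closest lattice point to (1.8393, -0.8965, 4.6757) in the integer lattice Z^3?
(2, -1, 5)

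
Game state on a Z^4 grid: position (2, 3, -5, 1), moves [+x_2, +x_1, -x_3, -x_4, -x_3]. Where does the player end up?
(3, 4, -7, 0)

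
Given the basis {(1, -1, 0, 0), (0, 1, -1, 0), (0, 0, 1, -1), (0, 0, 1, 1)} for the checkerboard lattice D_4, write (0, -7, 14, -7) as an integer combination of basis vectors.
-7b₂ + 7b₃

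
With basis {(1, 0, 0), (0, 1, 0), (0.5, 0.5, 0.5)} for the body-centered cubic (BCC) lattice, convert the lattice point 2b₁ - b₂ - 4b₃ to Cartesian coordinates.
(0, -3, -2)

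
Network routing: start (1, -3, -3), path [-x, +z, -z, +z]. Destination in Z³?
(0, -3, -2)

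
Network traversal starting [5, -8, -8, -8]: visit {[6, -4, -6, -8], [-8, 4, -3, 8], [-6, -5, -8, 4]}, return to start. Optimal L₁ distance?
94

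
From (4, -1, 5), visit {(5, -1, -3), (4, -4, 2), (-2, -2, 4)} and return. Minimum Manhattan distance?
36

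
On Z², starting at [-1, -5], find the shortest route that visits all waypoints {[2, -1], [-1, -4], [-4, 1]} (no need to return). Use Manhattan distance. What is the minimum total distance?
15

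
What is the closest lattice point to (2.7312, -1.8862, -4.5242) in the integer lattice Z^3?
(3, -2, -5)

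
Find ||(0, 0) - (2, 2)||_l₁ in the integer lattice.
4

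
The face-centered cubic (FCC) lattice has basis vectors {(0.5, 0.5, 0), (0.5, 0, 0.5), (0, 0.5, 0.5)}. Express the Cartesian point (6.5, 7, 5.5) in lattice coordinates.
8b₁ + 5b₂ + 6b₃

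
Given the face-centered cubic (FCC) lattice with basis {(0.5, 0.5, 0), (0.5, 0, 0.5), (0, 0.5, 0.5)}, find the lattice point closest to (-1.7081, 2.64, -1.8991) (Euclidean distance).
(-1.5, 2.5, -2)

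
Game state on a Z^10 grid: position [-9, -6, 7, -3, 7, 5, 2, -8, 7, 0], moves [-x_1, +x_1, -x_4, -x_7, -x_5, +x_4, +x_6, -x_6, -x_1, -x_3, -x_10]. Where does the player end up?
(-10, -6, 6, -3, 6, 5, 1, -8, 7, -1)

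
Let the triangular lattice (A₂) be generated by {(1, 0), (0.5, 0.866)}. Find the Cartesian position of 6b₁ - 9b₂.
(1.5, -7.794)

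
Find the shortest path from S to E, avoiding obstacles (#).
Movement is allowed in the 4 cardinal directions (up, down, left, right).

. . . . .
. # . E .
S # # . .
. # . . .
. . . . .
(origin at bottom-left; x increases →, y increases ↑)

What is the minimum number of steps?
6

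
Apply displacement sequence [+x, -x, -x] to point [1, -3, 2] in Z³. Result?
(0, -3, 2)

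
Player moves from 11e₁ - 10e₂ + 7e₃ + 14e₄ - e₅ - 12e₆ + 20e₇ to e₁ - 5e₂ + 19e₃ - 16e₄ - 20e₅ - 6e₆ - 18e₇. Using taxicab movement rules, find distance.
120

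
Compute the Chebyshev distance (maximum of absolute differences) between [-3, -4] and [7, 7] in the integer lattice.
11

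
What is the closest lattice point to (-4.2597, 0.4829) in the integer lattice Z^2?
(-4, 0)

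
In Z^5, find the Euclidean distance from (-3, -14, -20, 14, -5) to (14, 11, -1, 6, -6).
36.606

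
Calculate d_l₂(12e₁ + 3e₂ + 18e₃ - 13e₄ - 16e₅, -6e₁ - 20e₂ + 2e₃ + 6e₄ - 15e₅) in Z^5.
38.3536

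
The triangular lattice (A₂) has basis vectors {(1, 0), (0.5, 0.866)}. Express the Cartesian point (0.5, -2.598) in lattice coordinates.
2b₁ - 3b₂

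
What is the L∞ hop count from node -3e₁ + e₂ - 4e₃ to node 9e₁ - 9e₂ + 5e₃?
12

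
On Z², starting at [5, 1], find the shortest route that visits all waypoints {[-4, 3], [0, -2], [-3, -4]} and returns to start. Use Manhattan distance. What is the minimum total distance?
32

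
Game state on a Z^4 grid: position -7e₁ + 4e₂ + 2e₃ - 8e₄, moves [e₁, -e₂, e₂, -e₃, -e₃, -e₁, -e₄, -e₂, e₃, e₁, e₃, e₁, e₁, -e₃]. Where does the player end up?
(-4, 3, 1, -9)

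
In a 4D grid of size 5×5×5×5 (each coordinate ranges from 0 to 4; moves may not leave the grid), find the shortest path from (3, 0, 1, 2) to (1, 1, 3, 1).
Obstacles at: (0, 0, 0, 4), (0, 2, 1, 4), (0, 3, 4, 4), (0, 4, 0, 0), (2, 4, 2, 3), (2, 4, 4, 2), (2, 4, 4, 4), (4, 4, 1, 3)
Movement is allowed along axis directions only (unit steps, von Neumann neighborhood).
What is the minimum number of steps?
6
(one shortest path: (3, 0, 1, 2) → (2, 0, 1, 2) → (1, 0, 1, 2) → (1, 1, 1, 2) → (1, 1, 2, 2) → (1, 1, 3, 2) → (1, 1, 3, 1))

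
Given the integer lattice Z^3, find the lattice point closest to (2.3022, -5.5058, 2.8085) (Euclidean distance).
(2, -6, 3)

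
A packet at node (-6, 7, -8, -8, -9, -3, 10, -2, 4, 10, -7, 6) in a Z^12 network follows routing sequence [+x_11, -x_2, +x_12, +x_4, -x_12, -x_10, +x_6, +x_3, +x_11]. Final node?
(-6, 6, -7, -7, -9, -2, 10, -2, 4, 9, -5, 6)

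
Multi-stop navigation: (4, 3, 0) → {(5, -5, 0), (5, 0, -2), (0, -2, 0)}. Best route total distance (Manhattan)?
21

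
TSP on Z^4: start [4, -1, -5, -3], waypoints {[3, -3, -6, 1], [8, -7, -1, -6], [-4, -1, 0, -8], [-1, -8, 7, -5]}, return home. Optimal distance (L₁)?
86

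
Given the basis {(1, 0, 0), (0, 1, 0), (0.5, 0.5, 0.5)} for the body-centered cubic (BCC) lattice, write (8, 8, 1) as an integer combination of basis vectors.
7b₁ + 7b₂ + 2b₃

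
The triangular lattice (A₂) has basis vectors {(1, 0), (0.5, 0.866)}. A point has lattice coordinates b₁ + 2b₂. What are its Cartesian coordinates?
(2, 1.732)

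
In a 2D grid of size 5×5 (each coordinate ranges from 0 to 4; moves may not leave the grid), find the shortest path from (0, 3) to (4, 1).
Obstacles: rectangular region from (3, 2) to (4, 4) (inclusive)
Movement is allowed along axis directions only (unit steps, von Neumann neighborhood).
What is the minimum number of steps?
6
(one shortest path: (0, 3) → (1, 3) → (2, 3) → (2, 2) → (2, 1) → (3, 1) → (4, 1))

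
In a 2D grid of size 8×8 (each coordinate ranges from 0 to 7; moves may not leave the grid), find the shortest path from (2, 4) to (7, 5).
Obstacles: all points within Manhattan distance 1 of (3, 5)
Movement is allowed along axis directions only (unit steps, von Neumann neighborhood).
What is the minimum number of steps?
8
(one shortest path: (2, 4) → (2, 3) → (3, 3) → (4, 3) → (5, 3) → (6, 3) → (7, 3) → (7, 4) → (7, 5))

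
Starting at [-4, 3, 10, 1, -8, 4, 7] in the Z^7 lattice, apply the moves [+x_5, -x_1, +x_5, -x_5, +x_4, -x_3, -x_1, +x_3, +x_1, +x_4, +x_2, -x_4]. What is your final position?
(-5, 4, 10, 2, -7, 4, 7)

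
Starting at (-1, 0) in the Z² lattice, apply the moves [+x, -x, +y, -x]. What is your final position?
(-2, 1)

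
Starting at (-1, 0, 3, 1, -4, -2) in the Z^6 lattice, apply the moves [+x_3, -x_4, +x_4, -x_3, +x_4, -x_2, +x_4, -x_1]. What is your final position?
(-2, -1, 3, 3, -4, -2)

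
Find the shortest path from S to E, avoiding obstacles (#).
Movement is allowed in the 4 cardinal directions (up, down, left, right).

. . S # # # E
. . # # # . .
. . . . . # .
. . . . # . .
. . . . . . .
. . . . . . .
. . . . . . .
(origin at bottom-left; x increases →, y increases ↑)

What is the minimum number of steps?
14
(one shortest path: (2, 6) → (1, 6) → (1, 5) → (1, 4) → (2, 4) → (3, 4) → (3, 3) → (3, 2) → (4, 2) → (5, 2) → (6, 2) → (6, 3) → (6, 4) → (6, 5) → (6, 6))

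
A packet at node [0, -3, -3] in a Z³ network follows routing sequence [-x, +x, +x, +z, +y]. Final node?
(1, -2, -2)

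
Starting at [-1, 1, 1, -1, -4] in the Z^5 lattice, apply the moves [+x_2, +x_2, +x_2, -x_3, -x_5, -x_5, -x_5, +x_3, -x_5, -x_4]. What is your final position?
(-1, 4, 1, -2, -8)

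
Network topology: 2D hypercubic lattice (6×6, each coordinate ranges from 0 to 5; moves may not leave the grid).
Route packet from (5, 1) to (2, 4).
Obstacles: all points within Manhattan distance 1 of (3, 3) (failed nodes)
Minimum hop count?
8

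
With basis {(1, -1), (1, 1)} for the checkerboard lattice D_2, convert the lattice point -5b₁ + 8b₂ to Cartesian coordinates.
(3, 13)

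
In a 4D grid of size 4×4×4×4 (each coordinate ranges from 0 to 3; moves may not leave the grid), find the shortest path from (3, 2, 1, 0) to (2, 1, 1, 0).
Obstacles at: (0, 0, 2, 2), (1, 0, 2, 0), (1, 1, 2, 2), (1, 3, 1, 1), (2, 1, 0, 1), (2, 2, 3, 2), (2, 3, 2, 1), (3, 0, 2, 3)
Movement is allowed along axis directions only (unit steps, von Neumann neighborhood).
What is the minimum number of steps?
2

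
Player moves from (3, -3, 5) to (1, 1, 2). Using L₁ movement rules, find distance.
9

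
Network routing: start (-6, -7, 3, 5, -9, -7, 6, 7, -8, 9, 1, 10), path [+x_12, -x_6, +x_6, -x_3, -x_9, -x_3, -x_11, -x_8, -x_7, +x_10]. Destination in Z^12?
(-6, -7, 1, 5, -9, -7, 5, 6, -9, 10, 0, 11)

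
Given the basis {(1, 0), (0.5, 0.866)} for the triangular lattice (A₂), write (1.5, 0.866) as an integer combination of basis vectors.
b₁ + b₂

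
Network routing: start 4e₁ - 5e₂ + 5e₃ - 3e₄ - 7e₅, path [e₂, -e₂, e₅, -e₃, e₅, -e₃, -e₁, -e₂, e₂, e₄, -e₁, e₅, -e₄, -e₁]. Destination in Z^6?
(1, -5, 3, -3, -4, 0)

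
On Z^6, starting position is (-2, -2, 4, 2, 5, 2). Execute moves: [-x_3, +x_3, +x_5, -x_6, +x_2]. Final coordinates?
(-2, -1, 4, 2, 6, 1)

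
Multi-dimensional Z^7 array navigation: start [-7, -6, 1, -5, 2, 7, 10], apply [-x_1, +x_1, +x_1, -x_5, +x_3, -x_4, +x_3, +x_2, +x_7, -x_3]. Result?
(-6, -5, 2, -6, 1, 7, 11)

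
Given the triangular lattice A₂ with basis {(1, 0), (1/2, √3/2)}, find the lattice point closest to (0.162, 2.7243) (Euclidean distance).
(0.5, 2.598)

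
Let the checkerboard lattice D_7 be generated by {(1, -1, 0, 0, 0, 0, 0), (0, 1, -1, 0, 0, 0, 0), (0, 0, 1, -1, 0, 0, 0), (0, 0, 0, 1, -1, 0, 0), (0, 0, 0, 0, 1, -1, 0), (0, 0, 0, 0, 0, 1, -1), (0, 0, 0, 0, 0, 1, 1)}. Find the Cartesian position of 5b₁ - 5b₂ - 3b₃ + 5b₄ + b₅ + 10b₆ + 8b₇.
(5, -10, 2, 8, -4, 17, -2)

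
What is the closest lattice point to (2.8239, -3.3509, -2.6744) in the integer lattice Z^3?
(3, -3, -3)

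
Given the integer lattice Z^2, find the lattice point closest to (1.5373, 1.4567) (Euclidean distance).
(2, 1)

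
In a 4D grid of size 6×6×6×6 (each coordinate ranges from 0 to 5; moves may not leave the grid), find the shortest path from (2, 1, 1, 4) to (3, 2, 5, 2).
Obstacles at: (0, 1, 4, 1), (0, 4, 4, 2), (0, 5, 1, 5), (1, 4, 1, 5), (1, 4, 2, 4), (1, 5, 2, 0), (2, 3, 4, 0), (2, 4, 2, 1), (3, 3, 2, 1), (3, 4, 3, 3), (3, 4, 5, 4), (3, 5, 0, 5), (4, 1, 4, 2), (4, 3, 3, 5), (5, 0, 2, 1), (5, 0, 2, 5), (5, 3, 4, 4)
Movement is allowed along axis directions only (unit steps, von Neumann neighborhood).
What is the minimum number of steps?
8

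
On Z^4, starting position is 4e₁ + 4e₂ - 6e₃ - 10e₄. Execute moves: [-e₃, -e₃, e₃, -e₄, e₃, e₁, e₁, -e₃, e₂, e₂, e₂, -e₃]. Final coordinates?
(6, 7, -8, -11)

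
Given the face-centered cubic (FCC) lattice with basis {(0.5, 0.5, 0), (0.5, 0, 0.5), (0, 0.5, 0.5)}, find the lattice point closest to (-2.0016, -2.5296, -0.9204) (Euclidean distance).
(-2, -2.5, -0.5)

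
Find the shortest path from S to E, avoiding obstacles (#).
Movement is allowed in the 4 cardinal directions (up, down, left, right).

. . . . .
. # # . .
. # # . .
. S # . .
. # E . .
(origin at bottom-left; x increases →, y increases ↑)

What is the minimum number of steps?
12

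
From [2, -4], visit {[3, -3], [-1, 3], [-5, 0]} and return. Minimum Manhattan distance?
30
(one optimal route: (2, -4) → (3, -3) → (-1, 3) → (-5, 0) → (2, -4))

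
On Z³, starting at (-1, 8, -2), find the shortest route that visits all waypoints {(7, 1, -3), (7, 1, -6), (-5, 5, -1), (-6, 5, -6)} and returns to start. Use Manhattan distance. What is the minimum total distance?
50
(one optimal route: (-1, 8, -2) → (7, 1, -3) → (7, 1, -6) → (-6, 5, -6) → (-5, 5, -1) → (-1, 8, -2))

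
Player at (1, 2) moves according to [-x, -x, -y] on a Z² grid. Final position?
(-1, 1)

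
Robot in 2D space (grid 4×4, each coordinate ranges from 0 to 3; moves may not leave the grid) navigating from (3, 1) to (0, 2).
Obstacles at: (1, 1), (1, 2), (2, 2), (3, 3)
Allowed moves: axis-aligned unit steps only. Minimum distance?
6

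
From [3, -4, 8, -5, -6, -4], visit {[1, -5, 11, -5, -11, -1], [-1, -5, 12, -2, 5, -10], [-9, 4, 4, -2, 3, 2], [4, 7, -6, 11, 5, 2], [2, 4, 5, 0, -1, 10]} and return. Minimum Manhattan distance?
202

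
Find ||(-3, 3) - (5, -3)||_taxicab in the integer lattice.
14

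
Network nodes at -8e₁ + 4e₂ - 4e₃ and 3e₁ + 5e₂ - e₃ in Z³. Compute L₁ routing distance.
15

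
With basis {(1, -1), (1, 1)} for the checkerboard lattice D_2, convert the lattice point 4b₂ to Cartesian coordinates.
(4, 4)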